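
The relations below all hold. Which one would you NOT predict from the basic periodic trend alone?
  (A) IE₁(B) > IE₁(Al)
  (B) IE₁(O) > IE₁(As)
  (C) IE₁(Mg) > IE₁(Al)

(C)

The general trend: first ionisation energy increases across a period and decreases down a group.
(A) B (period 2, group 13) vs Al (period 3, group 13): the stated order agrees with the simple trend.
(B) O (period 2, group 16) vs As (period 4, group 15): the stated order agrees with the simple trend.
(C) Mg (period 3, group 2) vs Al (period 3, group 13): the stated order contradicts the simple trend.
The exception is (C): Al's single 3p electron is easier to remove than one from Mg's filled 3s².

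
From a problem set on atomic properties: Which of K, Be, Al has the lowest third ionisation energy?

Consider each +2 ion: K²⁺ is already 1 electron into the core; Be²⁺ is the bare [He] core; Al²⁺ still has 1 valence electron.
Core electrons are held far more tightly than valence electrons, so K and Be top the IE_3 order.
Tabulated IE_3 (kJ/mol): K 4420, Be 14849, Al 2745.
Putting it together, IE_3: Al < K < Be.

Al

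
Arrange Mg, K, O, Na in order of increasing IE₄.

IE_4 is the cost of taking one more electron from the +3 cation: Mg³⁺ is already 1 electron into the core; K³⁺ is already 2 electrons into the core; O³⁺ still has 3 valence electrons; Na³⁺ is already 2 electrons into the core.
Usually core removal costs more than valence removal, but here the competition is close: a tightly held n=2 valence electron can cost more to remove than an n=3 core electron, so the actual values have to decide it.
Approximate IE_4 values (kJ/mol): Mg 10543, K 5877, O 7469, Na 9543.
Overall IE_4 order: K < O < Na < Mg.

K < O < Na < Mg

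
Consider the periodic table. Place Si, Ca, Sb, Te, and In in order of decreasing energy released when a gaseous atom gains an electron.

Te, Si, Sb, In, Ca

Atoms with high Z_eff and room in the valence shell (especially the halogens) have the most exothermic electron affinities.
Neither a single period nor a single group — weigh both effects.
In > Ca: the two effects oppose for this pair; the across-period effect wins (29 vs 2 kJ/mol).
Sb > In: both are in period 5; the period trend gives Sb the larger value.
Si > Sb: period and group pull opposite ways; the down-group shift dominates (134 vs 103 kJ/mol).
Te > Si: the two effects oppose for this pair; the across-period effect wins (190 vs 134 kJ/mol).
Tabulated electron affinity (kJ/mol): Si 134, Ca 2, In 29, Sb 103, Te 190.
So from highest to lowest: Te > Si > Sb > In > Ca.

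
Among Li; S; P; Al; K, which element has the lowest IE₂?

The second ionization energy removes an electron from the +1 ion. For each element: Li⁺ is the bare [He] core; S⁺ still has 5 valence electrons; P⁺ still has 4 valence electrons; Al⁺ still has 2 valence electrons; K⁺ is the bare [Ar] core.
Pulling an electron out of a noble-gas core costs far more than removing a remaining valence electron, so K and Li sit at the high end of IE_2.
Valence configurations: S⁺ [Ne]3s²3p³, P⁺ [Ne]3s²3p², Al⁺ [Ne]3s².
The numbers (kJ/mol): Li 7298, S 2252, P 1907, Al 1817, K 3052.
Overall IE_2 order: Al < P < S < K < Li.

Al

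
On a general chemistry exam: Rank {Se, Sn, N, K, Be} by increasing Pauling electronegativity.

Be is in period 2, group 2; N is in period 2, group 15; K is in period 4, group 1; Se is in period 4, group 16; Sn is in period 5, group 14.
EN rises left→right (higher Z_eff, smaller atoms) and falls top→bottom (larger, more shielded atoms).
Here both period and group differ, so the two effects have to be weighed against each other.
Be > K: relative to K, both the across-period and down-group shifts push Be's electronegativity up.
Sn > Be: the two effects oppose for this pair; the across-period effect wins (1.96 vs 1.57).
Se > Sn: both effects reinforce here, so Se is clearly the higher of the two.
N > Se: the two effects oppose for this pair; the down-group effect wins (3.04 vs 2.55).
Tabulated electronegativity (Pauling): Be 1.57, N 3.04, K 0.82, Se 2.55, Sn 1.96.
So from lowest to highest: K < Be < Sn < Se < N.

K, Be, Sn, Se, N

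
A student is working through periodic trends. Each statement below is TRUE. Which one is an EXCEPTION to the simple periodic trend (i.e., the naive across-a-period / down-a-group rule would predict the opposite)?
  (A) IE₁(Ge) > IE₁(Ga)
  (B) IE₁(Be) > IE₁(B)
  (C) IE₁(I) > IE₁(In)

The general trend: first ionisation energy increases across a period and decreases down a group.
(A) Ge (period 4, group 14) vs Ga (period 4, group 13): the stated order agrees with the simple trend.
(B) Be (period 2, group 2) vs B (period 2, group 13): the stated order contradicts the simple trend.
(C) I (period 5, group 17) vs In (period 5, group 13): the stated order agrees with the simple trend.
The exception is (B): removing B's lone 2p electron is easier than breaking Be's filled 2s².

(B)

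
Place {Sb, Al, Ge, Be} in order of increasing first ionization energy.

Al < Ge < Sb < Be

First ionization energy rises across a period (greater Z_eff holds electrons more tightly) and falls down a group (valence electrons are farther from the nucleus).
These sit on a diagonal, where the across-period and down-group effects partly cancel.
Ge > Al: the two effects oppose for this pair; the across-period effect wins (762 vs 578 kJ/mol).
Sb > Ge: the two effects oppose for this pair; the across-period effect wins (831 vs 762 kJ/mol).
Be > Sb: the two effects oppose for this pair; the down-group effect wins (900 vs 831 kJ/mol).
Tabulated first ionization energy (kJ/mol): Be 900, Al 578, Ge 762, Sb 831.
So from lowest to highest: Al < Ge < Sb < Be.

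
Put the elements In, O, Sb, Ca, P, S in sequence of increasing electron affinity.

Ca < In < P < Sb < O < S

O is in period 2, group 16; P is in period 3, group 15; S is in period 3, group 16; Ca is in period 4, group 2; In is in period 5, group 13; Sb is in period 5, group 15.
Electron affinity generally becomes more exothermic across a period toward the halogens and less exothermic down a group.
These span different periods and groups, so the two trends combine.
In > Ca: the two effects oppose for this pair; the across-period effect wins (29 vs 2 kJ/mol).
P > In: relative to In, both the across-period and down-group shifts push P's electron affinity up.
Sb > P: this pair runs against the simple trend — see the exception note.
O > Sb: both effects reinforce here, so O is clearly the higher of the two.
S > O: this pair runs against the simple trend — see the exception note.
Note the exception: Sb has a higher electron affinity than P, contrary to the simple trend — both are half-filled np³, but the pairing/repulsion penalty for the added electron shrinks as the p orbitals become larger and more diffuse down the group, and for Sb that outweighs the weaker nuclear attraction.
Note the exception: S has a higher electron affinity than O, contrary to the simple trend — the compact 2p subshell of O repels the added electron more than S's larger 3p does.
Approximate values (kJ/mol): O 141, P 72, S 200, Ca 2, In 29, Sb 103.
So from lowest to highest: Ca < In < P < Sb < O < S.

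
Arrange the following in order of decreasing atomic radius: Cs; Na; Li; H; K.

H is in period 1, group 1; Li is in period 2, group 1; Na is in period 3, group 1; K is in period 4, group 1; Cs is in period 6, group 1.
Across a period the added protons contract the valence shell; down a group each new principal shell makes the atom larger.
All are in group 1, so atomic radius increases down the group.
So from largest to smallest: Cs > K > Na > Li > H.

Cs, K, Na, Li, H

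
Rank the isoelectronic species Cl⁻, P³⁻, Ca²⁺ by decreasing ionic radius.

P³⁻ > Cl⁻ > Ca²⁺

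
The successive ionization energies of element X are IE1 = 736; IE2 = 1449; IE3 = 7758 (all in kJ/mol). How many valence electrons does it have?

2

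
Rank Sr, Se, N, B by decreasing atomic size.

Sr > Se > B > N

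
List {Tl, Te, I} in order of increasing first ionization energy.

Te is in period 5, group 16; I is in period 5, group 17; Tl is in period 6, group 13.
Removing the outermost electron gets harder across a period and easier down a group.
Neither a single period nor a single group — weigh both effects.
Te > Tl: both effects reinforce here, so Te is clearly the higher of the two.
I > Te: I lies to the right of Te in period 5, so the across-period effect alone puts I higher.
Tabulated first ionization energy (kJ/mol): Te 869, I 1008, Tl 589.
So from lowest to highest: Tl < Te < I.

Tl < Te < I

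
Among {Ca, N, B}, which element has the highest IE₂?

N

The second ionization energy removes an electron from the +1 ion. For each element: Ca⁺ still has 1 valence electron; N⁺ still has 4 valence electrons; B⁺ still has 2 valence electrons.
All are still removing valence electrons, so compare the +1 ions as you would atoms: IE_2 generally rises across a period (higher Z_eff) and falls down a group (larger shell), subject to the usual subshell exceptions.
Valence configurations: Ca⁺ [Ar]4s¹, N⁺ [He]2s²2p², B⁺ [He]2s².
The numbers (kJ/mol): Ca 1145, N 2856, B 2427.
Hence IE_2: Ca < B < N.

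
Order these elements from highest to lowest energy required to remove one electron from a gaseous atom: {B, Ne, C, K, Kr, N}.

B is in period 2, group 13; C is in period 2, group 14; N is in period 2, group 15; Ne is in period 2, group 18; K is in period 4, group 1; Kr is in period 4, group 18.
IE₁ increases left→right with effective nuclear charge and decreases top→bottom as the valence shell moves farther out.
These span different periods and groups, so the two trends combine.
B > K: relative to K, both the across-period and down-group shifts push B's first ionization energy up.
C > B: both are in period 2; the period trend gives C the larger value.
Kr > C: period and group pull opposite ways; the across-period shift dominates (1351 vs 1086 kJ/mol).
N > Kr: period and group pull opposite ways; the down-group shift dominates (1402 vs 1351 kJ/mol).
Ne > N: both are in period 2; the period trend gives Ne the larger value.
Tabulated first ionization energy (kJ/mol): B 801, C 1086, N 1402, Ne 2081, K 419, Kr 1351.
So from highest to lowest: Ne > N > Kr > C > B > K.

Ne > N > Kr > C > B > K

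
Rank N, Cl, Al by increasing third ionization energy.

The third ionization energy removes an electron from the +2 ion. For each element: N²⁺ still has 3 valence electrons; Cl²⁺ still has 5 valence electrons; Al²⁺ still has 1 valence electron.
All are still removing valence electrons, so compare the +2 ions as you would atoms: IE_3 generally rises across a period (higher Z_eff) and falls down a group (larger shell), subject to the usual subshell exceptions.
Valence configurations: N²⁺ [He]2s²2p¹, Cl²⁺ [Ne]3s²3p³, Al²⁺ [Ne]3s¹.
The numbers (kJ/mol): N 4578, Cl 3822, Al 2745.
Hence IE_3: Al < Cl < N.

Al < Cl < N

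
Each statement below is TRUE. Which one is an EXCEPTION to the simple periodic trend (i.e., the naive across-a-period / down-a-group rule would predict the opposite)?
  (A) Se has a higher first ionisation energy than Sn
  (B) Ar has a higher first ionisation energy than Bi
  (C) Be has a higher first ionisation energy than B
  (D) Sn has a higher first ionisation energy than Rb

(C)

The general trend: first ionisation energy increases across a period and decreases down a group.
(A) Se (period 4, group 16) vs Sn (period 5, group 14): the stated order agrees with the simple trend.
(B) Ar (period 3, group 18) vs Bi (period 6, group 15): the stated order agrees with the simple trend.
(C) Be (period 2, group 2) vs B (period 2, group 13): the stated order contradicts the simple trend.
(D) Sn (period 5, group 14) vs Rb (period 5, group 1): the stated order agrees with the simple trend.
The exception is (C): removing B's lone 2p electron is easier than breaking Be's filled 2s².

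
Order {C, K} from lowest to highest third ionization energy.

K < C

Consider each +2 ion: C²⁺ still has 2 valence electrons; K²⁺ is already 1 electron into the core.
Usually core removal costs more than valence removal, but here the competition is close: a tightly held n=2 valence electron can cost more to remove than an n=3 core electron, so the actual values have to decide it.
Tabulated IE_3 (kJ/mol): C 4620, K 4420.
So the third ionization energies run K < C.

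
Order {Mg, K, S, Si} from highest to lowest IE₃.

After 2 electrons have been removed, what remains? Mg²⁺ is the bare [Ne] core; K²⁺ is already 1 electron into the core; S²⁺ still has 4 valence electrons; Si²⁺ still has 2 valence electrons.
Core electrons are held far more tightly than valence electrons, so K and Mg top the IE_3 order.
Valence configurations: S²⁺ [Ne]3s²3p², Si²⁺ [Ne]3s².
The numbers (kJ/mol): Mg 7733, K 4420, S 3357, Si 3232.
Overall IE_3 order: Si < S < K < Mg.

Mg > K > S > Si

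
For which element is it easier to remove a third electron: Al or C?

Consider each +2 ion: Al²⁺ still has 1 valence electron; C²⁺ still has 2 valence electrons.
All are still removing valence electrons, so compare the +2 ions as you would atoms: IE_3 generally rises across a period (higher Z_eff) and falls down a group (larger shell), subject to the usual subshell exceptions.
Valence configurations: Al²⁺ [Ne]3s¹, C²⁺ [He]2s².
The numbers (kJ/mol): Al 2745, C 4620.
So the third ionization energies run Al < C.

Al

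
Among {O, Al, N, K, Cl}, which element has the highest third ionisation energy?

O

Consider each +2 ion: O²⁺ still has 4 valence electrons; Al²⁺ still has 1 valence electron; N²⁺ still has 3 valence electrons; K²⁺ is already 1 electron into the core; Cl²⁺ still has 5 valence electrons.
Usually core removal costs more than valence removal, but here the competition is close: a tightly held n=2 valence electron can cost more to remove than an n=3 core electron, so the actual values have to decide it.
Valence configurations: O²⁺ [He]2s²2p², Al²⁺ [Ne]3s¹, N²⁺ [He]2s²2p¹, Cl²⁺ [Ne]3s²3p³.
Approximate IE_3 values (kJ/mol): O 5300, Al 2745, N 4578, K 4420, Cl 3822.
Putting it together, IE_3: Al < Cl < K < N < O.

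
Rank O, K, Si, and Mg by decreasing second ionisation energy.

O, K, Si, Mg

Consider each +1 ion: O⁺ still has 5 valence electrons; K⁺ is the bare [Ar] core; Si⁺ still has 3 valence electrons; Mg⁺ still has 1 valence electron.
Usually core removal costs more than valence removal, but here the competition is close: a tightly held n=2 valence electron can cost more to remove than an n=3 core electron, so the actual values have to decide it.
Valence configurations: O⁺ [He]2s²2p³, Si⁺ [Ne]3s²3p¹, Mg⁺ [Ne]3s¹.
Tabulated IE_2 (kJ/mol): O 3388, K 3052, Si 1577, Mg 1451.
Putting it together, IE_2: Mg < Si < K < O.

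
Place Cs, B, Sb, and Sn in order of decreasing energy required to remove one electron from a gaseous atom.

Sb > B > Sn > Cs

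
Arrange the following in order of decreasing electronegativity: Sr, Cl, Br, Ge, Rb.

Cl > Br > Ge > Sr > Rb

Cl is in period 3, group 17; Ge is in period 4, group 14; Br is in period 4, group 17; Rb is in period 5, group 1; Sr is in period 5, group 2.
Atoms toward the upper right of the periodic table pull bonding electrons most strongly.
Here both period and group differ, so the two effects have to be weighed against each other.
Sr > Rb: both are in period 5; the period trend gives Sr the larger value.
Ge > Sr: both effects reinforce here, so Ge is clearly the higher of the two.
Br > Ge: both are in period 4; the period trend gives Br the larger value.
Cl > Br: Cl sits above Br in group 17, so the down-group effect alone puts Cl higher.
For reference (Pauling): Cl 3.16, Ge 2.01, Br 2.96, Rb 0.82, Sr 0.95.
So from highest to lowest: Cl > Br > Ge > Sr > Rb.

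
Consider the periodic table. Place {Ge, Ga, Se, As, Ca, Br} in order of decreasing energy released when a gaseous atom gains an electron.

Br > Se > Ge > As > Ga > Ca

Ca is in period 4, group 2; Ga is in period 4, group 13; Ge is in period 4, group 14; As is in period 4, group 15; Se is in period 4, group 16; Br is in period 4, group 17.
EA tends to increase across a period and decrease down a group, though the pattern is less regular than for IE or radius.
All lie in period 4; the across-period trend (electron affinity increases left to right) applies, with the exception below.
Note the exception: Ge has a higher electron affinity than As, contrary to the simple trend — adding an electron to As's half-filled 4p³ is unfavourable, so Ge (4p²) has the more exothermic EA.
Approximate values (kJ/mol): Ca 2, Ga 29, Ge 119, As 78, Se 195, Br 325.
So from highest to lowest: Br > Se > Ge > As > Ga > Ca.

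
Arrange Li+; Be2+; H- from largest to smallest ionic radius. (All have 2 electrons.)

H-, Li+, Be2+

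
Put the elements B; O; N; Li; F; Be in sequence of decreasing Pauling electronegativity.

Li is in period 2, group 1; Be is in period 2, group 2; B is in period 2, group 13; N is in period 2, group 15; O is in period 2, group 16; F is in period 2, group 17.
Atoms toward the upper right of the periodic table pull bonding electrons most strongly.
All lie in period 2, so electronegativity increases left to right.
So from highest to lowest: F > O > N > B > Be > Li.

F > O > N > B > Be > Li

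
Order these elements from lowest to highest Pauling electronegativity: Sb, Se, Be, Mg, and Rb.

Rb < Mg < Be < Sb < Se

Atoms toward the upper right of the periodic table pull bonding electrons most strongly.
Neither a single period nor a single group — weigh both effects.
Mg > Rb: both effects reinforce here, so Mg is clearly the higher of the two.
Be > Mg: Be sits above Mg in group 2, so the down-group effect alone puts Be higher.
Sb > Be: period and group pull opposite ways; the across-period shift dominates (2.05 vs 1.57).
Se > Sb: relative to Sb, both the across-period and down-group shifts push Se's electronegativity up.
For reference (Pauling): Be 1.57, Mg 1.31, Se 2.55, Rb 0.82, Sb 2.05.
So from lowest to highest: Rb < Mg < Be < Sb < Se.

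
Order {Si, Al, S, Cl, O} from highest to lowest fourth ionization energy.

Consider each +3 ion: Si³⁺ still has 1 valence electron; Al³⁺ is the bare [Ne] core; S³⁺ still has 3 valence electrons; Cl³⁺ still has 4 valence electrons; O³⁺ still has 3 valence electrons.
Pulling an electron out of a noble-gas core costs far more than removing a remaining valence electron, so Al sits at the high end of IE_4.
Valence configurations: Si³⁺ [Ne]3s¹, S³⁺ [Ne]3s²3p¹, Cl³⁺ [Ne]3s²3p², O³⁺ [He]2s²2p¹.
Approximate IE_4 values (kJ/mol): Si 4356, Al 11577, S 4556, Cl 5159, O 7469.
Putting it together, IE_4: Si < S < Cl < O < Al.

Al > O > Cl > S > Si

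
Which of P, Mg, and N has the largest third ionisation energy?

After 2 electrons have been removed, what remains? P²⁺ still has 3 valence electrons; Mg²⁺ is the bare [Ne] core; N²⁺ still has 3 valence electrons.
Pulling an electron out of a noble-gas core costs far more than removing a remaining valence electron, so Mg sits at the high end of IE_3.
Valence configurations: P²⁺ [Ne]3s²3p¹, N²⁺ [He]2s²2p¹.
The numbers (kJ/mol): P 2914, Mg 7733, N 4578.
Putting it together, IE_3: P < N < Mg.

Mg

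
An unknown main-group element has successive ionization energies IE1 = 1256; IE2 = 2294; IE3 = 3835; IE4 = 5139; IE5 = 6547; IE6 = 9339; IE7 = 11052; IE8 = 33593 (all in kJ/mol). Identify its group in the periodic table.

Look for the largest jump between consecutive ionization energies: IE8/IE7 ≈ 3.0, far larger than any earlier ratio.
That jump marks the point where a core electron is being removed. So the atom has 7 valence electrons.
A main-group element with 7 valence electrons is in group 17.

Group 17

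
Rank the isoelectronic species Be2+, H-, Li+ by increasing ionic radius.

Be2+, Li+, H-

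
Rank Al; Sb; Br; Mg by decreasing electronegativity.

EN rises left→right (higher Z_eff, smaller atoms) and falls top→bottom (larger, more shielded atoms).
These span different periods and groups, so the two trends combine.
Al > Mg: Al lies to the right of Mg in period 3, so the across-period effect alone puts Al higher.
Sb > Al: period and group pull opposite ways; the across-period shift dominates (2.05 vs 1.61).
Br > Sb: relative to Sb, both the across-period and down-group shifts push Br's electronegativity up.
Approximate values (Pauling): Mg 1.31, Al 1.61, Br 2.96, Sb 2.05.
So from highest to lowest: Br > Sb > Al > Mg.

Br > Sb > Al > Mg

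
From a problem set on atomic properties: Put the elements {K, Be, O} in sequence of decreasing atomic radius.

Radius decreases left→right (rising Z_eff, same n) and increases top→bottom (higher n).
These span different periods and groups, so the two trends combine.
Be > O: Be lies to the left of O in period 2, so the across-period effect alone puts Be larger.
K > Be: relative to Be, both the across-period and down-group shifts push K's atomic radius up.
Approximate values (pm): Be 102, O 63, K 196.
So from largest to smallest: K > Be > O.

K > Be > O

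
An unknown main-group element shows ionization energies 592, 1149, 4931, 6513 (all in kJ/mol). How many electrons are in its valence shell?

2

Look for the largest jump between consecutive ionization energies: IE3/IE2 ≈ 4.3, far larger than any earlier ratio.
That jump marks the point where a core electron is being removed. So the atom has 2 valence electrons.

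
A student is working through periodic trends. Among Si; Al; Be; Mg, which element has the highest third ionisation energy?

The third ionization energy removes an electron from the +2 ion. For each element: Si²⁺ still has 2 valence electrons; Al²⁺ still has 1 valence electron; Be²⁺ is the bare [He] core; Mg²⁺ is the bare [Ne] core.
Core electrons are held far more tightly than valence electrons, so Mg and Be top the IE_3 order.
Valence configurations: Si²⁺ [Ne]3s², Al²⁺ [Ne]3s¹.
Tabulated IE_3 (kJ/mol): Si 3232, Al 2745, Be 14849, Mg 7733.
Putting it together, IE_3: Al < Si < Mg < Be.

Be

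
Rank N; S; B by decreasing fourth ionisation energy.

B, N, S

Consider each +3 ion: N³⁺ still has 2 valence electrons; S³⁺ still has 3 valence electrons; B³⁺ is the bare [He] core.
Core electrons are held far more tightly than valence electrons, so B tops the IE_4 order.
Valence configurations: N³⁺ [He]2s², S³⁺ [Ne]3s²3p¹.
Tabulated IE_4 (kJ/mol): N 7475, S 4556, B 25026.
Putting it together, IE_4: S < N < B.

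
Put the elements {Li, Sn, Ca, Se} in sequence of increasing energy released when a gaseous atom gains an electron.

Ca < Li < Sn < Se

Li is in period 2, group 1; Ca is in period 4, group 2; Se is in period 4, group 16; Sn is in period 5, group 14.
Atoms with high Z_eff and room in the valence shell (especially the halogens) have the most exothermic electron affinities.
These span different periods and groups, so the two trends combine.
Li > Ca: the two effects oppose for this pair; the down-group effect wins (60 vs 2 kJ/mol).
Sn > Li: period and group pull opposite ways; the across-period shift dominates (107 vs 60 kJ/mol).
Se > Sn: relative to Sn, both the across-period and down-group shifts push Se's electron affinity up.
Tabulated electron affinity (kJ/mol): Li 60, Ca 2, Se 195, Sn 107.
So from lowest to highest: Ca < Li < Sn < Se.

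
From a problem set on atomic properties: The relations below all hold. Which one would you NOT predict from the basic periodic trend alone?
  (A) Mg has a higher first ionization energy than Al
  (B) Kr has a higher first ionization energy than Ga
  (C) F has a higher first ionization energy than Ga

The general trend: first ionization energy increases across a period and decreases down a group.
(A) Mg (period 3, group 2) vs Al (period 3, group 13): the stated order contradicts the simple trend.
(B) Kr (period 4, group 18) vs Ga (period 4, group 13): the stated order agrees with the simple trend.
(C) F (period 2, group 17) vs Ga (period 4, group 13): the stated order agrees with the simple trend.
The exception is (A): Al's single 3p electron is easier to remove than one from Mg's filled 3s².

(A)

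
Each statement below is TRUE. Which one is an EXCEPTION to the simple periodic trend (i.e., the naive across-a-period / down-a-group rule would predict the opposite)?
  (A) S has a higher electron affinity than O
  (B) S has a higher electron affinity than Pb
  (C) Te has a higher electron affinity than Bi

The general trend: electron affinity increases across a period and decreases down a group.
(A) S (period 3, group 16) vs O (period 2, group 16): the stated order contradicts the simple trend.
(B) S (period 3, group 16) vs Pb (period 6, group 14): the stated order agrees with the simple trend.
(C) Te (period 5, group 16) vs Bi (period 6, group 15): the stated order agrees with the simple trend.
The exception is (A): the compact 2p subshell of O repels the added electron more than S's larger 3p does.

(A)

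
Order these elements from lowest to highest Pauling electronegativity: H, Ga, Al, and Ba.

Ba < Al < Ga < H

H is in period 1, group 1; Al is in period 3, group 13; Ga is in period 4, group 13; Ba is in period 6, group 2.
EN rises left→right (higher Z_eff, smaller atoms) and falls top→bottom (larger, more shielded atoms).
Here both period and group differ, so the two effects have to be weighed against each other.
Al > Ba: relative to Ba, both the across-period and down-group shifts push Al's electronegativity up.
Ga > Al: this pair runs against the simple trend — see the exception note.
H > Ga: period and group pull opposite ways; the down-group shift dominates (2.20 vs 1.81).
Note the exception: Ga has a higher electronegativity than Al, contrary to the simple trend — poor shielding by filled d (and f) subshells raises the heavier element's effective nuclear charge more than the simple down-group trend predicts.
For reference (Pauling): H 2.20, Al 1.61, Ga 1.81, Ba 0.89.
So from lowest to highest: Ba < Al < Ga < H.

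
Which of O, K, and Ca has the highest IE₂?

IE_2 is the cost of taking one more electron from the +1 cation: O⁺ still has 5 valence electrons; K⁺ is the bare [Ar] core; Ca⁺ still has 1 valence electron.
Usually core removal costs more than valence removal, but here the competition is close: a tightly held n=2 valence electron can cost more to remove than an n=3 core electron, so the actual values have to decide it.
Valence configurations: O⁺ [He]2s²2p³, Ca⁺ [Ar]4s¹.
Approximate IE_2 values (kJ/mol): O 3388, K 3052, Ca 1145.
So the second ionization energies run Ca < K < O.

O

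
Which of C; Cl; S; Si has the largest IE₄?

IE_4 is the cost of taking one more electron from the +3 cation: C³⁺ still has 1 valence electron; Cl³⁺ still has 4 valence electrons; S³⁺ still has 3 valence electrons; Si³⁺ still has 1 valence electron.
All are still removing valence electrons, so compare the +3 ions as you would atoms: IE_4 generally rises across a period (higher Z_eff) and falls down a group (larger shell), subject to the usual subshell exceptions.
Valence configurations: C³⁺ [He]2s¹, Cl³⁺ [Ne]3s²3p², S³⁺ [Ne]3s²3p¹, Si³⁺ [Ne]3s¹.
Tabulated IE_4 (kJ/mol): C 6223, Cl 5159, S 4556, Si 4356.
Overall IE_4 order: Si < S < Cl < C.

C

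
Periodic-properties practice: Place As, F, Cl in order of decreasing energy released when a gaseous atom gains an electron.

Cl > F > As

Atoms with high Z_eff and room in the valence shell (especially the halogens) have the most exothermic electron affinities.
Here both period and group differ, so the two effects have to be weighed against each other.
F > As: both effects reinforce here, so F is clearly the higher of the two.
Cl > F: this pair runs against the simple trend — see the exception note.
Note the exception: Cl has a higher electron affinity than F, contrary to the simple trend — F's small 2p subshell makes the incoming electron feel strong e⁻–e⁻ repulsion, so Cl actually releases more energy on gaining an electron.
Approximate values (kJ/mol): F 328, Cl 349, As 78.
So from highest to lowest: Cl > F > As.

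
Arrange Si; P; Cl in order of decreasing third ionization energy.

IE_3 is the cost of taking one more electron from the +2 cation: Si²⁺ still has 2 valence electrons; P²⁺ still has 3 valence electrons; Cl²⁺ still has 5 valence electrons.
All are still removing valence electrons, so compare the +2 ions as you would atoms: IE_3 generally rises across a period (higher Z_eff) and falls down a group (larger shell), subject to the usual subshell exceptions.
Valence configurations: Si²⁺ [Ne]3s², P²⁺ [Ne]3s²3p¹, Cl²⁺ [Ne]3s²3p³.
P²⁺ loses a lone 3p electron whereas Si²⁺ must break into a filled 3s² pair, so IE_3(Si) > IE_3(P) even though P has the higher nuclear charge.
Tabulated IE_3 (kJ/mol): Si 3232, P 2914, Cl 3822.
So the third ionization energies run P < Si < Cl.

Cl, Si, P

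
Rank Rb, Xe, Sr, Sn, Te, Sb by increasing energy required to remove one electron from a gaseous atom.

Across a period the outer electron is held more tightly (higher IE₁); down a group it sits in a higher shell, more shielded, and comes off more easily.
All lie in period 5, so first ionization energy increases left to right.
So from lowest to highest: Rb < Sr < Sn < Sb < Te < Xe.

Rb < Sr < Sn < Sb < Te < Xe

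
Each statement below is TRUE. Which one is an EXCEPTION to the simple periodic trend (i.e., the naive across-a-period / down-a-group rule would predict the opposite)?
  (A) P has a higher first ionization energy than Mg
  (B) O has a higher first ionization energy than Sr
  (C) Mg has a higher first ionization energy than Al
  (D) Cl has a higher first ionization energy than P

(C)

The general trend: first ionization energy increases across a period and decreases down a group.
(A) P (period 3, group 15) vs Mg (period 3, group 2): the stated order agrees with the simple trend.
(B) O (period 2, group 16) vs Sr (period 5, group 2): the stated order agrees with the simple trend.
(C) Mg (period 3, group 2) vs Al (period 3, group 13): the stated order contradicts the simple trend.
(D) Cl (period 3, group 17) vs P (period 3, group 15): the stated order agrees with the simple trend.
The exception is (C): Al's single 3p electron is easier to remove than one from Mg's filled 3s².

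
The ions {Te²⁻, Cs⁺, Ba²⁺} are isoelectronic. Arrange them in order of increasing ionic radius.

All of these have 54 electrons, so size is governed by nuclear charge alone: the more protons, the stronger the pull on the same electron cloud, and the smaller the ion.
Nuclear charges: Ba²⁺ (Z=56), Cs⁺ (Z=55), Te²⁻ (Z=52).
Smallest to largest: Ba²⁺ < Cs⁺ < Te²⁻.

Ba²⁺ < Cs⁺ < Te²⁻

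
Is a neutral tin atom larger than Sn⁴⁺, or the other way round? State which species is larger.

Sn

Forming Sn⁴⁺ removes 4 electrons from Sn. Fewer electrons for the same nuclear charge means less shielding and a higher Z_eff on the remaining electrons.
A cation is smaller than its parent atom: Sn⁴⁺ < Sn.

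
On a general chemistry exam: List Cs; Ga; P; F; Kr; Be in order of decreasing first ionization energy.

Be is in period 2, group 2; F is in period 2, group 17; P is in period 3, group 15; Ga is in period 4, group 13; Kr is in period 4, group 18; Cs is in period 6, group 1.
First ionization energy rises across a period (greater Z_eff holds electrons more tightly) and falls down a group (valence electrons are farther from the nucleus).
Here both period and group differ, so the two effects have to be weighed against each other.
Ga > Cs: relative to Cs, both the across-period and down-group shifts push Ga's first ionization energy up.
Be > Ga: period and group pull opposite ways; the down-group shift dominates (900 vs 579 kJ/mol).
P > Be: period and group pull opposite ways; the across-period shift dominates (1012 vs 900 kJ/mol).
Kr > P: the two effects oppose for this pair; the across-period effect wins (1351 vs 1012 kJ/mol).
F > Kr: period and group pull opposite ways; the down-group shift dominates (1681 vs 1351 kJ/mol).
Tabulated first ionization energy (kJ/mol): Be 900, F 1681, P 1012, Ga 579, Kr 1351, Cs 376.
So from highest to lowest: F > Kr > P > Be > Ga > Cs.

F > Kr > P > Be > Ga > Cs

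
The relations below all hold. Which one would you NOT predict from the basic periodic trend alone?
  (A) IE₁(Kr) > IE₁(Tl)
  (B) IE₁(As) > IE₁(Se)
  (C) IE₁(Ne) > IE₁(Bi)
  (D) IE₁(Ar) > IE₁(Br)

(B)

The general trend: IE₁ increases across a period and decreases down a group.
(A) Kr (period 4, group 18) vs Tl (period 6, group 13): the stated order agrees with the simple trend.
(B) As (period 4, group 15) vs Se (period 4, group 16): the stated order contradicts the simple trend.
(C) Ne (period 2, group 18) vs Bi (period 6, group 15): the stated order agrees with the simple trend.
(D) Ar (period 3, group 18) vs Br (period 4, group 17): the stated order agrees with the simple trend.
The exception is (B): Se (4p⁴) ionizes more easily than half-filled As (4p³).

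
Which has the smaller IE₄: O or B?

After 3 electrons have been removed, what remains? O³⁺ still has 3 valence electrons; B³⁺ is the bare [He] core.
Pulling an electron out of a noble-gas core costs far more than removing a remaining valence electron, so B sits at the high end of IE_4.
The numbers (kJ/mol): O 7469, B 25026.
Hence IE_4: O < B.

O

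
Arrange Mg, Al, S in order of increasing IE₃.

Consider each +2 ion: Mg²⁺ is the bare [Ne] core; Al²⁺ still has 1 valence electron; S²⁺ still has 4 valence electrons.
Pulling an electron out of a noble-gas core costs far more than removing a remaining valence electron, so Mg sits at the high end of IE_3.
Valence configurations: Al²⁺ [Ne]3s¹, S²⁺ [Ne]3s²3p².
Approximate IE_3 values (kJ/mol): Mg 7733, Al 2745, S 3357.
Overall IE_3 order: Al < S < Mg.

Al, S, Mg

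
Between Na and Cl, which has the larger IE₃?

Na

After 2 electrons have been removed, what remains? Na²⁺ is already 1 electron into the core; Cl²⁺ still has 5 valence electrons.
Pulling an electron out of a noble-gas core costs far more than removing a remaining valence electron, so Na sits at the high end of IE_3.
Approximate IE_3 values (kJ/mol): Na 6910, Cl 3822.
So the third ionization energies run Cl < Na.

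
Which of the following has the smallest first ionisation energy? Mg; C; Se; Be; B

Be is in period 2, group 2; B is in period 2, group 13; C is in period 2, group 14; Mg is in period 3, group 2; Se is in period 4, group 16.
Removing the outermost electron gets harder across a period and easier down a group.
Here both period and group differ, so the two effects have to be weighed against each other.
B > Mg: both effects reinforce here, so B is clearly the higher of the two.
Be > B: this pair runs against the simple trend — see the exception note.
Se > Be: the two effects oppose for this pair; the across-period effect wins (941 vs 900 kJ/mol).
C > Se: the two effects oppose for this pair; the down-group effect wins (1086 vs 941 kJ/mol).
Note the exception: Be has a higher first ionization energy than B, contrary to the simple trend — removing B's lone 2p electron is easier than breaking Be's filled 2s².
Tabulated first ionization energy (kJ/mol): Be 900, B 801, C 1086, Mg 738, Se 941.
The smallest first ionisation energy among these belongs to Mg.

Mg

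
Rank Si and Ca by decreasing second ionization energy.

Si > Ca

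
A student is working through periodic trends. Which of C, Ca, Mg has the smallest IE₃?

C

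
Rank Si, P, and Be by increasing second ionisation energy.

Si, Be, P

IE_2 is the cost of taking one more electron from the +1 cation: Si⁺ still has 3 valence electrons; P⁺ still has 4 valence electrons; Be⁺ still has 1 valence electron.
All are still removing valence electrons, so compare the +1 ions as you would atoms: IE_2 generally rises across a period (higher Z_eff) and falls down a group (larger shell), subject to the usual subshell exceptions.
Valence configurations: Si⁺ [Ne]3s²3p¹, P⁺ [Ne]3s²3p², Be⁺ [He]2s¹.
The numbers (kJ/mol): Si 1577, P 1907, Be 1757.
Putting it together, IE_2: Si < Be < P.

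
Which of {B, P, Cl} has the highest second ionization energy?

B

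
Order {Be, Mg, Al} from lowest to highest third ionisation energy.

Al < Mg < Be

The third ionization energy removes an electron from the +2 ion. For each element: Be²⁺ is the bare [He] core; Mg²⁺ is the bare [Ne] core; Al²⁺ still has 1 valence electron.
Breaking into a closed-shell core is much more expensive than removing a leftover valence electron — Mg and Be have the largest IE_3 here.
Approximate IE_3 values (kJ/mol): Be 14849, Mg 7733, Al 2745.
Hence IE_3: Al < Mg < Be.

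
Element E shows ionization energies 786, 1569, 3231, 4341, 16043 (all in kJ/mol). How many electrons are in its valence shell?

4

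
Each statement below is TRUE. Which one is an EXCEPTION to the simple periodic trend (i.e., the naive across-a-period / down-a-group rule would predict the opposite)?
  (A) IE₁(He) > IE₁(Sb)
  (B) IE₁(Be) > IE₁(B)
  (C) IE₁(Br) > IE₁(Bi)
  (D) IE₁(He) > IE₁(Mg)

(B)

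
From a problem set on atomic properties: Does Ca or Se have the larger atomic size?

Atomic radius shrinks across a period as nuclear charge pulls the same shell inward, and grows down a group as new shells are added.
All lie in period 4, so atomic radius increases right to left.
So Ca has the larger atomic size (Ca > Se).

Ca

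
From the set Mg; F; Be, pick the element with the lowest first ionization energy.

Be is in period 2, group 2; F is in period 2, group 17; Mg is in period 3, group 2.
First ionization energy rises across a period (greater Z_eff holds electrons more tightly) and falls down a group (valence electrons are farther from the nucleus).
Neither a single period nor a single group — weigh both effects.
Be > Mg: they share group 2; the group trend gives Be the larger value.
F > Be: both are in period 2; the period trend gives F the larger value.
Tabulated first ionization energy (kJ/mol): Be 900, F 1681, Mg 738.
The lowest first ionization energy among these belongs to Mg.

Mg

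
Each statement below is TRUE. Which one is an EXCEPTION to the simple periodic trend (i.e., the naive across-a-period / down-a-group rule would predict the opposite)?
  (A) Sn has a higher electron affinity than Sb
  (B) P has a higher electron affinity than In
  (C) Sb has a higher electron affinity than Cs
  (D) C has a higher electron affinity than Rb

The general trend: electron affinity increases across a period and decreases down a group.
(A) Sn (period 5, group 14) vs Sb (period 5, group 15): the stated order contradicts the simple trend.
(B) P (period 3, group 15) vs In (period 5, group 13): the stated order agrees with the simple trend.
(C) Sb (period 5, group 15) vs Cs (period 6, group 1): the stated order agrees with the simple trend.
(D) C (period 2, group 14) vs Rb (period 5, group 1): the stated order agrees with the simple trend.
The exception is (A): adding an electron to Sb's half-filled 5p³ is unfavourable, so Sn has the more exothermic EA.

(A)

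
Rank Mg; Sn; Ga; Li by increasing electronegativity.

Li is in period 2, group 1; Mg is in period 3, group 2; Ga is in period 4, group 13; Sn is in period 5, group 14.
Electronegativity increases across a period and decreases down a group, tracking effective nuclear charge and atomic size.
These sit on a diagonal, where the across-period and down-group effects partly cancel.
Mg > Li: period and group pull opposite ways; the across-period shift dominates (1.31 vs 0.98).
Ga > Mg: period and group pull opposite ways; the across-period shift dominates (1.81 vs 1.31).
Sn > Ga: the two effects oppose for this pair; the across-period effect wins (1.96 vs 1.81).
For reference (Pauling): Li 0.98, Mg 1.31, Ga 1.81, Sn 1.96.
So from lowest to highest: Li < Mg < Ga < Sn.

Li < Mg < Ga < Sn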